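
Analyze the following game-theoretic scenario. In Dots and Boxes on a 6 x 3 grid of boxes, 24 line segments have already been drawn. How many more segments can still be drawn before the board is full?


Grid: 6 x 3 boxes, i.e. 7 rows and 4 columns of dots.
Horizontal edges: (rows + 1) * cols = 7 * 3 = 21
Vertical edges: rows * (cols + 1) = 6 * 4 = 24
Total edges: 21 + 24 = 45
Edges drawn: 24
Remaining: 45 - 24 = 21

21


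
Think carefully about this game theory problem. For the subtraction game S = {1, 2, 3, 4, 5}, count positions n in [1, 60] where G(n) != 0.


Subtraction set S = {1, 2, 3, 4, 5}, so G(n) = n mod 6.
G(n) = 0 when n is a multiple of 6.
Multiples of 6 in [1, 60]: 10
N-positions (nonzero Grundy) = 60 - 10 = 50

50


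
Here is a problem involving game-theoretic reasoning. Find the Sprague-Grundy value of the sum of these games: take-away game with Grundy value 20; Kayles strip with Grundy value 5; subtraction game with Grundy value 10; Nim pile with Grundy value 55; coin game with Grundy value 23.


By the Sprague-Grundy theorem, the Grundy value of a sum of games is the XOR of individual Grundy values.
take-away game: Grundy value = 20. Running XOR: 0 XOR 20 = 20
Kayles strip: Grundy value = 5. Running XOR: 20 XOR 5 = 17
subtraction game: Grundy value = 10. Running XOR: 17 XOR 10 = 27
Nim pile: Grundy value = 55. Running XOR: 27 XOR 55 = 44
coin game: Grundy value = 23. Running XOR: 44 XOR 23 = 59
The combined Grundy value is 59.

59


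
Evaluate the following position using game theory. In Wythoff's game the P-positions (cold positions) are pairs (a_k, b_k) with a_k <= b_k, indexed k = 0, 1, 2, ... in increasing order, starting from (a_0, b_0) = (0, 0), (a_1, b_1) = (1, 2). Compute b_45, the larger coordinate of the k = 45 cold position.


By Wythoff's theorem, a_k = floor(k * phi) and b_k = floor(k * phi^2) = a_k + k, where phi = (1 + sqrt(5))/2 is the golden ratio.
phi = (1 + sqrt(5))/2 = 1.618034
phi^2 = phi + 1 = 2.618034
k = 45
k * phi^2 = 45 * 2.618034 = 117.811529
b_45 = floor(k * phi^2) = 117 (check: a_45 + k = 72 + 45 = 117)

117


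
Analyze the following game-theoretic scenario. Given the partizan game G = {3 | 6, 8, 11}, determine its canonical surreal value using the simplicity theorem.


Left options: {3}, max = 3
Right options: {6, 8, 11}, min = 6
All options are numbers and max(Left) < min(Right), so by the simplicity theorem the value is the simplest (earliest-born) number strictly between 3 and 6.
Integers 4 through 5 all lie strictly between 3 and 6.
Among integers, the simplest (lowest birthday = smallest |n|; 0 is born on day 0, +-n on day n) is 4.
No non-integer in the interval can be simpler: if x is a non-integer in the interval, then floor(x) or ceil(x) also lies in the interval (the interval contains an integer), and both are proper prefixes of x's sign expansion, i.e. born earlier. So the game value is 4.
Game value = 4

4


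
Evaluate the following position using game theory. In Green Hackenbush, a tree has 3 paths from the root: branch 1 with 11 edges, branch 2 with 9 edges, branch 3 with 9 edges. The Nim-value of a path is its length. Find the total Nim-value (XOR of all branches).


The tree has 3 branches from the ground vertex.
In Green Hackenbush, the Nim-value of a simple path of length k is k.
Branch 1: length 11, Nim-value = 11
Branch 2: length 9, Nim-value = 9
Branch 3: length 9, Nim-value = 9
Total Nim-value = XOR of all branch values:
0 XOR 11 = 11
11 XOR 9 = 2
2 XOR 9 = 11
Nim-value of the tree = 11

11


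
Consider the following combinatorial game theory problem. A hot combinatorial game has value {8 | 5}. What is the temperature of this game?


The game is {8 | 5}, a switch {a | b} with numbers a > b.
Cooling {a | b} by t gives {a - t | b + t}, which stops being hot when a - t = b + t, i.e. at t = (a - b)/2. So the temperature of a switch is (a - b)/2.
Temperature = (Left option - Right option) / 2
= (8 - (5)) / 2
= 3 / 2
= 3/2

3/2


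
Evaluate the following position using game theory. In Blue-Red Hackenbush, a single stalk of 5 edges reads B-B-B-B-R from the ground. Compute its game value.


Edges (from ground): B-B-B-B-R
By Berlekamp's sign-expansion rule, a Blue-Red Hackenbush stalk has the value of the surreal number whose sign sequence is the edge sequence with B -> + and R -> -.
Sign sequence: ++++-
Trace the sign expansion in the surreal number tree, starting from 0:
Edge 1: B (sign +) -> bounds (0, +inf), value = 1
Edge 2: B (sign +) -> bounds (1, +inf), value = 2
Edge 3: B (sign +) -> bounds (2, +inf), value = 3
Edge 4: B (sign +) -> bounds (3, +inf), value = 4
Edge 5: R (sign -) -> bounds (3, 4), value = 7/2
Game value = 7/2

7/2


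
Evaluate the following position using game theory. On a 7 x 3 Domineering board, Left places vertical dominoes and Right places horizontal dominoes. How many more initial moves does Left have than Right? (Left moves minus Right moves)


Board is 7 x 3 (rows x cols).
Left (vertical) placements: (rows-1) * cols = 6 * 3 = 18
Right (horizontal) placements: rows * (cols-1) = 7 * 2 = 14
Advantage = Left - Right = 18 - 14 = 4

4


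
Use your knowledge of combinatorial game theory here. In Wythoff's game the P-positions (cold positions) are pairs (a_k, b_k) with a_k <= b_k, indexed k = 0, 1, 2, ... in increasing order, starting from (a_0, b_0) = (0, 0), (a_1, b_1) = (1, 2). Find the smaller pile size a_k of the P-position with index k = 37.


By Wythoff's theorem, a_k = floor(k * phi) and b_k = floor(k * phi^2) = a_k + k, where phi = (1 + sqrt(5))/2 is the golden ratio.
phi = (1 + sqrt(5))/2 = 1.618034
k = 37
k * phi = 37 * 1.618034 = 59.867258
a_37 = floor(k * phi) = 59

59


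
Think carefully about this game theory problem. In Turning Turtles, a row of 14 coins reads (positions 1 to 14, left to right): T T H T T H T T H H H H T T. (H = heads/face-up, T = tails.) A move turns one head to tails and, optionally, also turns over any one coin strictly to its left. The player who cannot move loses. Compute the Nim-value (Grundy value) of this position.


Coins: T T H T T H T T H H H H T T
Key fact: a single head at position k behaves exactly like a Nim heap of size k (turning it to T and optionally flipping a coin at j < k corresponds to moving the heap from k to j, or to 0), and heads combine as a disjunctive sum (two heads at the same place would cancel, matching j XOR j = 0). So the Nim-value is the XOR of the 1-indexed positions of the heads.
Face-up positions (1-indexed): [3, 6, 9, 10, 11, 12]
XOR 0 with 3: 0 XOR 3 = 3
XOR 3 with 6: 3 XOR 6 = 5
XOR 5 with 9: 5 XOR 9 = 12
XOR 12 with 10: 12 XOR 10 = 6
XOR 6 with 11: 6 XOR 11 = 13
XOR 13 with 12: 13 XOR 12 = 1
Nim-value = 1

1


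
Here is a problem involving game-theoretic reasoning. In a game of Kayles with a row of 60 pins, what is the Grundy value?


Kayles: a move removes 1 or 2 adjacent pins from a contiguous row.
Removing pins from a row of k leaves two independent rows (a, b) with a + b = k - 1 (one pin) or a + b = k - 2 (two pins); an end removal gives a = 0.
By Sprague-Grundy, G(k) = mex{ G(a) XOR G(b) } over all these splits. G(0) = 0.
G(1): splits (0,0):0^0=0 -> mex({0}) = 1
G(2): splits (0,1):0^1=1 (0,0):0^0=0 -> mex({0, 1}) = 2
G(3): splits (0,2):0^2=2 (1,1):1^1=0 (0,1):0^1=1 -> mex({0, 1, 2}) = 3
G(4): splits (0,3):0^3=3 (1,2):1^2=3 (0,2):0^2=2 (1,1):1^1=0 -> mex({0, 2, 3}) = 1
G(5): splits (0,4):0^1=1 (1,3):1^3=2 (2,2):2^2=0 (0,3):0^3=3 (1,2):1^2=3 -> mex({0, 1, 2, 3}) = 4
G(6) = mex({0, 1, 2, 4}) = 3
G(7) = mex({0, 1, 3, 4, 5}) = 2
G(8) = mex({0, 2, 3, 5, 6}) = 1
G(9) = mex({0, 1, 2, 3, 6, 7}) = 4
G(10) = mex({0, 1, 3, 4, 5, 7}) = 2
G(11) = mex({0, 1, 2, 3, 4, 5}) = 6
G(12) = mex({0, 1, 2, 3, 5, 6, 7}) = 4
G(13) = mex({0, 2, 3, 4, 6, 7}) = 1
G(14) = mex({0, 1, 4, 5, 6, 7}) = 2
G(15) = mex({0, 1, 2, 3, 4, 5, 6}) = 7
G(16) = mex({0, 2, 3, 5, 6, 7}) = 1
G(17) = mex({0, 1, 2, 3, 5, 6, 7}) = 4
G(18) = mex({0, 1, 2, 4, 5, 6}) = 3
G(19) = mex({0, 1, 3, 4, 5, 7}) = 2
G(20) = mex({0, 2, 3, 4, 5, 6, 7}) = 1
G(21) = mex({0, 1, 2, 3, 5, 6, 7}) = 4
G(22) = mex({0, 1, 2, 3, 4, 5, 7}) = 6
G(23) = mex({0, 1, 2, 3, 4, 5, 6}) = 7
G(24) = mex({0, 1, 2, 3, 5, 6, 7}) = 4
G(25) = mex({0, 2, 3, 4, 6, 7}) = 1
G(26) = mex({0, 1, 3, 4, 5, 6, 7}) = 2
G(27) = mex({0, 1, 2, 3, 4, 5, 6, 7}) = 8
G(28) = mex({0, 1, 2, 3, 4, 6, 7, 8}) = 5
G(29) = mex({0, 1, 2, 3, 5, 6, 7, 8, 9}) = 4
G(30) = mex({0, 1, 2, 3, 4, 5, 6, 9, 10}) = 7
G(31) = mex({0, 1, 3, 4, 5, 7, 10, 11}) = 2
G(32) = mex({0, 2, 3, 4, 5, 6, 7, 9, 11}) = 1
G(33) = mex({0, 1, 2, 3, 4, 5, 6, 7, 9, 12}) = 8
G(34) = mex({0, 1, 2, 3, 4, 5, 7, 8, 11, 12}) = 6
G(35) = mex({0, 1, 2, 3, 4, 5, 6, 8, 9, 10, 11}) = 7
G(36) = mex({0, 1, 2, 3, 5, 6, 7, 9, 10}) = 4
G(37) = mex({0, 2, 3, 4, 6, 7, 9, 10, 11, 12}) = 1
G(38) = mex({0, 1, 3, 4, 5, 6, 7, 9, 10, 11, 12}) = 2
G(39) = mex({0, 1, 2, 4, 5, 6, 7, 9, 10, 12, 14}) = 3
G(40) = mex({0, 2, 3, 4, 6, 7, 11, 12, 14}) = 1
G(41) = mex({0, 1, 2, 3, 5, 6, 7, 9, 10, 11, 12}) = 4
G(42) = mex({0, 1, 2, 3, 4, 5, 6, 9, 10}) = 7
G(43) = mex({0, 1, 3, 4, 5, 7, 9, 10, 12, 15}) = 2
G(44) = mex({0, 2, 3, 4, 5, 6, 7, 9, 10, 12, 15}) = 1
G(45) = mex({0, 1, 2, 3, 4, 5, 6, 7, 9, 10, 12, 14}) = 8
G(46) = mex({0, 1, 3, 4, 5, 7, 8, 11, 12, 14}) = 2
G(47) = mex({0, 1, 2, 3, 4, 5, 6, 8, 9, 10, 11, 12}) = 7
G(48) = mex({0, 1, 2, 3, 5, 6, 7, 9, 10}) = 4
G(49) = mex({0, 2, 3, 4, 6, 7, 9, 10, 11, 12, 15}) = 1
G(50) = mex({0, 1, 4, 5, 6, 7, 9, 11, 12, 14, 15}) = 2
G(51) = mex({0, 1, 2, 3, 4, 5, 6, 7, 9, 12, 14, 15}) = 8
G(52) = mex({0, 2, 3, 4, 5, 6, 7, 8, 11, 12, 15}) = 1
G(53) = mex({0, 1, 2, 3, 5, 6, 7, 8, 9, 10, 11, 12}) = 4
G(54) = mex({0, 1, 2, 3, 4, 5, 6, 9, 10}) = 7
G(55) = mex({0, 1, 3, 4, 5, 7, 9, 10, 11, 12}) = 2
G(56) = mex({0, 2, 3, 4, 5, 6, 7, 9, 10, 11, 12, 13, 14}) = 1
G(57) = mex({0, 1, 2, 3, 5, 6, 7, 9, 10, 12, 13, 14, 15}) = 4
G(58) = mex({0, 1, 3, 4, 5, 7, 11, 12, 14, 15}) = 2
G(59) = mex({0, 1, 2, 3, 4, 5, 6, 9, 10, 11, 12, 15}) = 7
G(60) = mex({0, 1, 2, 3, 5, 6, 7, 9, 10}) = 4
Therefore G(60) = 4.

4


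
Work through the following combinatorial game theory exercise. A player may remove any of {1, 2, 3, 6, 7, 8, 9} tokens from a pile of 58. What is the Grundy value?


The subtraction set is S = {1, 2, 3, 6, 7, 8, 9}.
G(k) = mex{ G(k - s) : s in S, s <= k }. We compute iteratively: G(0) = 0.
G(1) = mex({0}) = 1
G(2) = mex({0, 1}) = 2
G(3) = mex({0, 1, 2}) = 3
G(4) = mex({1, 2, 3}) = 0
G(5) = mex({0, 2, 3}) = 1
G(6) = mex({0, 1, 3}) = 2
G(7) = mex({0, 1, 2}) = 3
G(8) = mex({0, 1, 2, 3}) = 4
G(9) = mex({0, 1, 2, 3, 4}) = 5
G(10) = mex({0, 1, 2, 3, 4, 5}) = 6
G(11) = mex({0, 1, 2, 3, 4, 5, 6}) = 7
G(12) = mex({0, 1, 2, 3, 5, 6, 7}) = 4
G(13) = mex({0, 1, 2, 3, 4, 6, 7}) = 5
G(14) = mex({1, 2, 3, 4, 5, 7}) = 0
G(15) = mex({0, 2, 3, 4, 5}) = 1
G(16) = mex({0, 1, 3, 4, 5, 6}) = 2
G(17) = mex({0, 1, 2, 4, 5, 6, 7}) = 3
G(18) = mex({1, 2, 3, 4, 5, 6, 7}) = 0
G(19) = mex({0, 2, 3, 4, 5, 6, 7}) = 1
G(20) = mex({0, 1, 3, 4, 5, 7}) = 2
G(21) = mex({0, 1, 2, 4, 5}) = 3
G(22) = mex({0, 1, 2, 3, 5}) = 4
Observe that G(14)..G(22) = 0, 1, 2, 3, 0, 1, 2, 3, 4 repeats G(0)..G(8) = 0, 1, 2, 3, 0, 1, 2, 3, 4.
For k >= max(S) = 9, G(k) is determined by the previous 9 values G(k-9)..G(k-1); a window of 9 consecutive values has recurred shifted by 14, so by induction G(k + 14) = G(k) for all k >= 0: the sequence is periodic from the start with period 14.
One period: G(0..13) = 0, 1, 2, 3, 0, 1, 2, 3, 4, 5, 6, 7, 4, 5.
58 mod 14 = 2, so G(58) = G(2) = 2.

2


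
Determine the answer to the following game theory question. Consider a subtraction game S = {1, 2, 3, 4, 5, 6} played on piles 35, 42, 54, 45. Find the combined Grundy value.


Subtraction set: {1, 2, 3, 4, 5, 6}
For this subtraction set, G(n) = n mod 7 (period = max + 1 = 7).
Pile 1 (size 35): G(35) = 35 mod 7 = 0
Pile 2 (size 42): G(42) = 42 mod 7 = 0
Pile 3 (size 54): G(54) = 54 mod 7 = 5
Pile 4 (size 45): G(45) = 45 mod 7 = 3
Total Grundy value = XOR of all: 0 XOR 0 XOR 5 XOR 3 = 6

6


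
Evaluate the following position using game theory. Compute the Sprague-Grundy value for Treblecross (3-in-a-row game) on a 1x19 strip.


Treblecross: place X on empty cells; 3-in-a-row wins.
Playing within two cells of an existing X lets the opponent win at once, so sensible play treats the cells i-2..i+2 around each X as dead. The player left with no safe cell loses, so this is a normal-play take-away game on strips of safe cells.
Placing X at cell i (0-indexed) of a strip of k safe cells leaves independent strips of sizes max(0, i-2) and max(0, k-i-3). Hence G(k) = mex{ G(max(0,i-2)) XOR G(max(0,k-i-3)) : 0 <= i < k }, with G(0) = 0.
G(1): splits (0,0):0^0=0 -> mex({0}) = 1
G(2): splits (0,0):0^0=0 -> mex({0}) = 1
G(3): splits (0,0):0^0=0 -> mex({0}) = 1
G(4): splits (0,1):0^1=1 (0,0):0^0=0 -> mex({0, 1}) = 2
G(5): splits (0,2):0^1=1 (0,1):0^1=1 (0,0):0^0=0 -> mex({0, 1}) = 2
G(6) = mex({1}) = 0
G(7) = mex({0, 1, 2}) = 3
G(8) = mex({0, 1, 2}) = 3
G(9) = mex({0, 2}) = 1
G(10) = mex({0, 2, 3}) = 1
G(11) = mex({0, 3}) = 1
G(12) = mex({1, 3}) = 0
G(13) = mex({0, 1, 2, 3}) = 4
G(14) = mex({0, 1, 2}) = 3
G(15) = mex({0, 1, 2}) = 3
G(16) = mex({0, 1, 2, 4}) = 3
G(17) = mex({0, 1, 3, 4}) = 2
G(18) = mex({0, 1, 3, 4}) = 2
G(19) = mex({0, 1, 3, 5}) = 2
Therefore G(19) = 2.

2


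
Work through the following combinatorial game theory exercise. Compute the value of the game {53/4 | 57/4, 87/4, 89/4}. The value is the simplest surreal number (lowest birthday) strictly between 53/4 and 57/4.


Left options: {53/4}, max = 53/4
Right options: {57/4, 87/4, 89/4}, min = 57/4
All options are numbers and max(Left) < min(Right), so by the simplicity theorem the value is the simplest (earliest-born) number strictly between 53/4 and 57/4.
The only integer strictly between 53/4 and 57/4 is 14.
No non-integer in the interval can be simpler: if x is a non-integer in the interval, then floor(x) or ceil(x) also lies in the interval (the interval contains an integer), and both are proper prefixes of x's sign expansion, i.e. born earlier. So the game value is 14.
Game value = 14

14


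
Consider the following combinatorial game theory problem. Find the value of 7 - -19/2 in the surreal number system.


x = 7, y = -19/2
Converting to common denominator: 2
x = 14/2, y = -19/2
x - y = 7 - -19/2 = 33/2

33/2


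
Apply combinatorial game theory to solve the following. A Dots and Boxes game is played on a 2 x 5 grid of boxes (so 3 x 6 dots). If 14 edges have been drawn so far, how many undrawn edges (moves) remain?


Grid: 2 x 5 boxes, i.e. 3 rows and 6 columns of dots.
Horizontal edges: (rows + 1) * cols = 3 * 5 = 15
Vertical edges: rows * (cols + 1) = 2 * 6 = 12
Total edges: 15 + 12 = 27
Edges drawn: 14
Remaining: 27 - 14 = 13

13


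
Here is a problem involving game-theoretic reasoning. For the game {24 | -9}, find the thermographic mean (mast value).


Game = {24 | -9}, a switch {a | b} with numbers a > b.
Its thermograph has left wall a - t and right wall b + t, which meet at t = (a - b)/2, where both equal (a + b)/2. So the mast (mean value) is at (a + b)/2.
Mean = (24 + (-9))/2 = 15/2 = 15/2

15/2


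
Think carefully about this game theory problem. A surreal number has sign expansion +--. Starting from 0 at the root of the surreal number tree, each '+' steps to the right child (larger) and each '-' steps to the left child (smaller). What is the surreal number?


Sign expansion: +--
Rule: track bounds (lo, hi), initially (-inf, +inf). On '+', the current value becomes lo and we move to the simplest number in (value, hi): value + 1 if hi = +inf, otherwise the midpoint (value + hi)/2. On '-', the current value becomes hi and we move to value - 1 if lo = -inf, otherwise the midpoint (lo + value)/2.
Start at 0.
Step 1: sign = +, move right. Bounds: (0, +inf). Value = 1
Step 2: sign = -, move left. Bounds: (0, 1). Value = 1/2
Step 3: sign = -, move left. Bounds: (0, 1/2). Value = 1/4
The surreal number with sign expansion +-- is 1/4.

1/4


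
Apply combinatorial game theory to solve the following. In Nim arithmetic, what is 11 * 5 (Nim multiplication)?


Nim multiplication is bilinear over XOR: (u XOR v) * w = (u*w) XOR (v*w).
So we split each operand into its bit components and XOR the pairwise Nim products.
11 = 1 + 2 + 8 (as XOR of powers of 2).
5 = 1 + 4 (as XOR of powers of 2).
Using the standard Nim-product table on single bits:
  2*2 = 3,   2*4 = 8,   2*8 = 12,
  4*4 = 6,   4*8 = 11,  8*8 = 13,
and  1*x = x (identity), k*l = l*k (commutative).
Pairwise Nim products:
  1 * 1 = 1
  1 * 4 = 4
  2 * 1 = 2
  2 * 4 = 8
  8 * 1 = 8
  8 * 4 = 11
XOR them: 1 XOR 4 XOR 2 XOR 8 XOR 8 XOR 11 = 12.
Result: 11 * 5 = 12 (in Nim).

12


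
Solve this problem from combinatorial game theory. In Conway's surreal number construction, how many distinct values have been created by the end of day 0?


Day 0: {|} = 0 is born. Count = 1.
Day n: the number of surreal numbers born by day n is 2^(n+1) - 1.
By day 0: 2^1 - 1 = 1
By day 0: 1 surreal numbers.

1


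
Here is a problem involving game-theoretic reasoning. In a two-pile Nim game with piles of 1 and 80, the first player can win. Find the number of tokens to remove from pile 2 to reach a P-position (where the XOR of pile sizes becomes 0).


Piles: 1 and 80
Current XOR: 1 XOR 80 = 81 (non-zero, so this is an N-position).
To make the XOR zero, we need to find a move that balances the piles.
For pile 2 (size 80): target = 80 XOR 81 = 1
We reduce pile 2 from 80 to 1.
Tokens removed: 80 - 1 = 79
Verification: 1 XOR 1 = 0

79


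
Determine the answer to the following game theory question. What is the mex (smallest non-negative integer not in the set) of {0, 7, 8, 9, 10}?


Set = {0, 7, 8, 9, 10}
0 is in the set.
1 is NOT in the set. This is the mex.
mex = 1

1


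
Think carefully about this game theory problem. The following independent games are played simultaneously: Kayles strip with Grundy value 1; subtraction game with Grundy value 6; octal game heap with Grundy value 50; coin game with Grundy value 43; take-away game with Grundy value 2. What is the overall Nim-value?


By the Sprague-Grundy theorem, the Grundy value of a sum of games is the XOR of individual Grundy values.
Kayles strip: Grundy value = 1. Running XOR: 0 XOR 1 = 1
subtraction game: Grundy value = 6. Running XOR: 1 XOR 6 = 7
octal game heap: Grundy value = 50. Running XOR: 7 XOR 50 = 53
coin game: Grundy value = 43. Running XOR: 53 XOR 43 = 30
take-away game: Grundy value = 2. Running XOR: 30 XOR 2 = 28
The combined Grundy value is 28.

28


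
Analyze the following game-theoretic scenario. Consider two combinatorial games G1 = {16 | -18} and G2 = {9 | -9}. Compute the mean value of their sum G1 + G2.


G1 = {16 | -18}, G2 = {9 | -9}
Each is a switch {a | b} with numbers a > b; its mean value is (a + b)/2, and mean value is additive over game sums: m(G1 + G2) = m(G1) + m(G2).
Mean of G1 = (16 + (-18))/2 = -2/2 = -1
Mean of G2 = (9 + (-9))/2 = 0/2 = 0
Mean of G1 + G2 = -1 + 0 = -1

-1


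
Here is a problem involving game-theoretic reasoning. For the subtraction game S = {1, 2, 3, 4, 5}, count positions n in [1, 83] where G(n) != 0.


Subtraction set S = {1, 2, 3, 4, 5}, so G(n) = n mod 6.
G(n) = 0 when n is a multiple of 6.
Multiples of 6 in [1, 83]: 13
N-positions (nonzero Grundy) = 83 - 13 = 70

70


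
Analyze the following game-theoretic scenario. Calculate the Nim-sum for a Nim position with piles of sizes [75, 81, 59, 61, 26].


We need the XOR (exclusive or) of all pile sizes.
After XOR-ing pile 1 (size 75): 0 XOR 75 = 75
After XOR-ing pile 2 (size 81): 75 XOR 81 = 26
After XOR-ing pile 3 (size 59): 26 XOR 59 = 33
After XOR-ing pile 4 (size 61): 33 XOR 61 = 28
After XOR-ing pile 5 (size 26): 28 XOR 26 = 6
The Nim-value of this position is 6.

6


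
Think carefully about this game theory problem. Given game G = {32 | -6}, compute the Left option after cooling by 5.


Original game: {32 | -6} (a switch {a | b} with a > b).
Cooling by t (for t below the temperature (a - b)/2 = 19) taxes each move by t: {a | b} cooled by t is {a - t | b + t}.
Cooling amount: t = 5
Cooled Left option: 32 - 5 = 27
Cooled Right option: -6 + 5 = -1
Cooled game: {27 | -1}
Left option = 27

27


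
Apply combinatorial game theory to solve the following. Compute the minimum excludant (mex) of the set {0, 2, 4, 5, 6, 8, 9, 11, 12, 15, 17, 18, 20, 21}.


Set = {0, 2, 4, 5, 6, 8, 9, 11, 12, 15, 17, 18, 20, 21}
0 is in the set.
1 is NOT in the set. This is the mex.
mex = 1

1


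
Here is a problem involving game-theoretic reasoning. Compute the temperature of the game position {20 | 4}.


The game is {20 | 4}, a switch {a | b} with numbers a > b.
Cooling {a | b} by t gives {a - t | b + t}, which stops being hot when a - t = b + t, i.e. at t = (a - b)/2. So the temperature of a switch is (a - b)/2.
Temperature = (Left option - Right option) / 2
= (20 - (4)) / 2
= 16 / 2
= 8

8


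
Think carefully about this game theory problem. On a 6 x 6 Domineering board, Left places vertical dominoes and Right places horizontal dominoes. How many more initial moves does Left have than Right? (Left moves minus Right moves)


Board is 6 x 6 (rows x cols).
Left (vertical) placements: (rows-1) * cols = 5 * 6 = 30
Right (horizontal) placements: rows * (cols-1) = 6 * 5 = 30
Advantage = Left - Right = 30 - 30 = 0

0


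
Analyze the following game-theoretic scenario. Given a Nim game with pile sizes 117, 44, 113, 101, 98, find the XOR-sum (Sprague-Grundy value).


We need the XOR (exclusive or) of all pile sizes.
After XOR-ing pile 1 (size 117): 0 XOR 117 = 117
After XOR-ing pile 2 (size 44): 117 XOR 44 = 89
After XOR-ing pile 3 (size 113): 89 XOR 113 = 40
After XOR-ing pile 4 (size 101): 40 XOR 101 = 77
After XOR-ing pile 5 (size 98): 77 XOR 98 = 47
The Nim-value of this position is 47.

47


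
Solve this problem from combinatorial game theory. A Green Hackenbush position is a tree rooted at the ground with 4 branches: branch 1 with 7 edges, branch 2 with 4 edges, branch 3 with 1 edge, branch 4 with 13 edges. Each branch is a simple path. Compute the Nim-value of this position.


The tree has 4 branches from the ground vertex.
In Green Hackenbush, the Nim-value of a simple path of length k is k.
Branch 1: length 7, Nim-value = 7
Branch 2: length 4, Nim-value = 4
Branch 3: length 1, Nim-value = 1
Branch 4: length 13, Nim-value = 13
Total Nim-value = XOR of all branch values:
0 XOR 7 = 7
7 XOR 4 = 3
3 XOR 1 = 2
2 XOR 13 = 15
Nim-value of the tree = 15

15


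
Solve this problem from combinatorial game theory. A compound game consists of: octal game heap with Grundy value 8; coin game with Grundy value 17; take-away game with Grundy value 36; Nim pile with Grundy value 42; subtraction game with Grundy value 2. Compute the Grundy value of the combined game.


By the Sprague-Grundy theorem, the Grundy value of a sum of games is the XOR of individual Grundy values.
octal game heap: Grundy value = 8. Running XOR: 0 XOR 8 = 8
coin game: Grundy value = 17. Running XOR: 8 XOR 17 = 25
take-away game: Grundy value = 36. Running XOR: 25 XOR 36 = 61
Nim pile: Grundy value = 42. Running XOR: 61 XOR 42 = 23
subtraction game: Grundy value = 2. Running XOR: 23 XOR 2 = 21
The combined Grundy value is 21.

21


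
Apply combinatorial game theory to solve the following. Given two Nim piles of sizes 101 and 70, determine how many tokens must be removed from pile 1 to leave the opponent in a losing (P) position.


Piles: 101 and 70
Current XOR: 101 XOR 70 = 35 (non-zero, so this is an N-position).
To make the XOR zero, we need to find a move that balances the piles.
For pile 1 (size 101): target = 101 XOR 35 = 70
We reduce pile 1 from 101 to 70.
Tokens removed: 101 - 70 = 31
Verification: 70 XOR 70 = 0

31


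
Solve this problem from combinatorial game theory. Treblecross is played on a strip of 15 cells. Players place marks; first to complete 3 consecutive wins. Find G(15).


Treblecross: place X on empty cells; 3-in-a-row wins.
Playing within two cells of an existing X lets the opponent win at once, so sensible play treats the cells i-2..i+2 around each X as dead. The player left with no safe cell loses, so this is a normal-play take-away game on strips of safe cells.
Placing X at cell i (0-indexed) of a strip of k safe cells leaves independent strips of sizes max(0, i-2) and max(0, k-i-3). Hence G(k) = mex{ G(max(0,i-2)) XOR G(max(0,k-i-3)) : 0 <= i < k }, with G(0) = 0.
G(1): splits (0,0):0^0=0 -> mex({0}) = 1
G(2): splits (0,0):0^0=0 -> mex({0}) = 1
G(3): splits (0,0):0^0=0 -> mex({0}) = 1
G(4): splits (0,1):0^1=1 (0,0):0^0=0 -> mex({0, 1}) = 2
G(5): splits (0,2):0^1=1 (0,1):0^1=1 (0,0):0^0=0 -> mex({0, 1}) = 2
G(6) = mex({1}) = 0
G(7) = mex({0, 1, 2}) = 3
G(8) = mex({0, 1, 2}) = 3
G(9) = mex({0, 2}) = 1
G(10) = mex({0, 2, 3}) = 1
G(11) = mex({0, 3}) = 1
G(12) = mex({1, 3}) = 0
G(13) = mex({0, 1, 2, 3}) = 4
G(14) = mex({0, 1, 2}) = 3
G(15) = mex({0, 1, 2}) = 3
Therefore G(15) = 3.

3


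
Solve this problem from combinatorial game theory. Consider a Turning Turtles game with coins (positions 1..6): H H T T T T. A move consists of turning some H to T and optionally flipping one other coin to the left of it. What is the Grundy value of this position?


Coins: H H T T T T
Key fact: a single head at position k behaves exactly like a Nim heap of size k (turning it to T and optionally flipping a coin at j < k corresponds to moving the heap from k to j, or to 0), and heads combine as a disjunctive sum (two heads at the same place would cancel, matching j XOR j = 0). So the Nim-value is the XOR of the 1-indexed positions of the heads.
Face-up positions (1-indexed): [1, 2]
XOR 0 with 1: 0 XOR 1 = 1
XOR 1 with 2: 1 XOR 2 = 3
Nim-value = 3

3


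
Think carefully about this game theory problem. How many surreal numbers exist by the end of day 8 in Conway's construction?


Day 0: {|} = 0 is born. Count = 1.
Day n: the number of surreal numbers born by day n is 2^(n+1) - 1.
By day 0: 2^1 - 1 = 1
By day 1: 2^2 - 1 = 3
By day 2: 2^3 - 1 = 7
By day 3: 2^4 - 1 = 15
By day 4: 2^5 - 1 = 31
By day 5: 2^6 - 1 = 63
By day 6: 2^7 - 1 = 127
By day 7: 2^8 - 1 = 255
By day 8: 2^9 - 1 = 511
By day 8: 511 surreal numbers.

511


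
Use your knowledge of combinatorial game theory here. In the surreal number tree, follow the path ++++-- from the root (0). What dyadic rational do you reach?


Sign expansion: ++++--
Rule: track bounds (lo, hi), initially (-inf, +inf). On '+', the current value becomes lo and we move to the simplest number in (value, hi): value + 1 if hi = +inf, otherwise the midpoint (value + hi)/2. On '-', the current value becomes hi and we move to value - 1 if lo = -inf, otherwise the midpoint (lo + value)/2.
Start at 0.
Step 1: sign = +, move right. Bounds: (0, +inf). Value = 1
Step 2: sign = +, move right. Bounds: (1, +inf). Value = 2
Step 3: sign = +, move right. Bounds: (2, +inf). Value = 3
Step 4: sign = +, move right. Bounds: (3, +inf). Value = 4
Step 5: sign = -, move left. Bounds: (3, 4). Value = 7/2
Step 6: sign = -, move left. Bounds: (3, 7/2). Value = 13/4
The surreal number with sign expansion ++++-- is 13/4.

13/4


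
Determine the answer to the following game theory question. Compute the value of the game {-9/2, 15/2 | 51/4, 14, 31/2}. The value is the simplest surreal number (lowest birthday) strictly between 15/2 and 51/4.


Left options: {-9/2, 15/2}, max = 15/2
Right options: {51/4, 14, 31/2}, min = 51/4
All options are numbers and max(Left) < min(Right), so by the simplicity theorem the value is the simplest (earliest-born) number strictly between 15/2 and 51/4.
Integers 8 through 12 all lie strictly between 15/2 and 51/4.
Among integers, the simplest (lowest birthday = smallest |n|; 0 is born on day 0, +-n on day n) is 8.
No non-integer in the interval can be simpler: if x is a non-integer in the interval, then floor(x) or ceil(x) also lies in the interval (the interval contains an integer), and both are proper prefixes of x's sign expansion, i.e. born earlier. So the game value is 8.
Game value = 8

8


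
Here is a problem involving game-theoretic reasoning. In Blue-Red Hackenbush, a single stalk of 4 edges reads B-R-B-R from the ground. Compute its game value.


Edges (from ground): B-R-B-R
By Berlekamp's sign-expansion rule, a Blue-Red Hackenbush stalk has the value of the surreal number whose sign sequence is the edge sequence with B -> + and R -> -.
Sign sequence: +-+-
Trace the sign expansion in the surreal number tree, starting from 0:
Edge 1: B (sign +) -> bounds (0, +inf), value = 1
Edge 2: R (sign -) -> bounds (0, 1), value = 1/2
Edge 3: B (sign +) -> bounds (1/2, 1), value = 3/4
Edge 4: R (sign -) -> bounds (1/2, 3/4), value = 5/8
Game value = 5/8

5/8


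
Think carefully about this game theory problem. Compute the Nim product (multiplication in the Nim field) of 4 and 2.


Nim multiplication is bilinear over XOR: (u XOR v) * w = (u*w) XOR (v*w).
So we split each operand into its bit components and XOR the pairwise Nim products.
4 = 4 (as XOR of powers of 2).
2 = 2 (as XOR of powers of 2).
Using the standard Nim-product table on single bits:
  2*2 = 3,   2*4 = 8,   2*8 = 12,
  4*4 = 6,   4*8 = 11,  8*8 = 13,
and  1*x = x (identity), k*l = l*k (commutative).
Pairwise Nim products:
  4 * 2 = 8
XOR them: 8 = 8.
Result: 4 * 2 = 8 (in Nim).

8


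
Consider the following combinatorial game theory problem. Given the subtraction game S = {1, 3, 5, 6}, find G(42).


The subtraction set is S = {1, 3, 5, 6}.
G(k) = mex{ G(k - s) : s in S, s <= k }. We compute iteratively: G(0) = 0.
G(1) = mex({0}) = 1
G(2) = mex({1}) = 0
G(3) = mex({0}) = 1
G(4) = mex({1}) = 0
G(5) = mex({0}) = 1
G(6) = mex({0, 1}) = 2
G(7) = mex({0, 1, 2}) = 3
G(8) = mex({0, 1, 3}) = 2
G(9) = mex({0, 1, 2}) = 3
G(10) = mex({0, 1, 3}) = 2
G(11) = mex({1, 2}) = 0
G(12) = mex({0, 2, 3}) = 1
G(13) = mex({1, 2, 3}) = 0
G(14) = mex({0, 2, 3}) = 1
G(15) = mex({1, 2, 3}) = 0
G(16) = mex({0, 2}) = 1
Observe that G(11)..G(16) = 0, 1, 0, 1, 0, 1 repeats G(0)..G(5) = 0, 1, 0, 1, 0, 1.
For k >= max(S) = 6, G(k) is determined by the previous 6 values G(k-6)..G(k-1); a window of 6 consecutive values has recurred shifted by 11, so by induction G(k + 11) = G(k) for all k >= 0: the sequence is periodic from the start with period 11.
One period: G(0..10) = 0, 1, 0, 1, 0, 1, 2, 3, 2, 3, 2.
42 mod 11 = 9, so G(42) = G(9) = 3.

3


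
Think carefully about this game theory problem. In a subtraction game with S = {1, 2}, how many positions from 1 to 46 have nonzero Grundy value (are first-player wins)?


Subtraction set S = {1, 2}, so G(n) = n mod 3.
G(n) = 0 when n is a multiple of 3.
Multiples of 3 in [1, 46]: 15
N-positions (nonzero Grundy) = 46 - 15 = 31

31


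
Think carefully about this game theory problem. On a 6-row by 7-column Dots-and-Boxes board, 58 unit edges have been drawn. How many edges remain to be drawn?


Grid: 6 x 7 boxes, i.e. 7 rows and 8 columns of dots.
Horizontal edges: (rows + 1) * cols = 7 * 7 = 49
Vertical edges: rows * (cols + 1) = 6 * 8 = 48
Total edges: 49 + 48 = 97
Edges drawn: 58
Remaining: 97 - 58 = 39

39


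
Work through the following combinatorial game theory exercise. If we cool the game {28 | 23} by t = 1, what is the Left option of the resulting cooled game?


Original game: {28 | 23} (a switch {a | b} with a > b).
Cooling by t (for t below the temperature (a - b)/2 = 5/2) taxes each move by t: {a | b} cooled by t is {a - t | b + t}.
Cooling amount: t = 1
Cooled Left option: 28 - 1 = 27
Cooled Right option: 23 + 1 = 24
Cooled game: {27 | 24}
Left option = 27

27


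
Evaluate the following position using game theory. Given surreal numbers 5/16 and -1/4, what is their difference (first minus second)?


x = 5/16, y = -1/4
Converting to common denominator: 16
x = 5/16, y = -4/16
x - y = 5/16 - -1/4 = 9/16

9/16


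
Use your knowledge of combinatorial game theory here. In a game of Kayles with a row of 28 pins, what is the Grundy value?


Kayles: a move removes 1 or 2 adjacent pins from a contiguous row.
Removing pins from a row of k leaves two independent rows (a, b) with a + b = k - 1 (one pin) or a + b = k - 2 (two pins); an end removal gives a = 0.
By Sprague-Grundy, G(k) = mex{ G(a) XOR G(b) } over all these splits. G(0) = 0.
G(1): splits (0,0):0^0=0 -> mex({0}) = 1
G(2): splits (0,1):0^1=1 (0,0):0^0=0 -> mex({0, 1}) = 2
G(3): splits (0,2):0^2=2 (1,1):1^1=0 (0,1):0^1=1 -> mex({0, 1, 2}) = 3
G(4): splits (0,3):0^3=3 (1,2):1^2=3 (0,2):0^2=2 (1,1):1^1=0 -> mex({0, 2, 3}) = 1
G(5): splits (0,4):0^1=1 (1,3):1^3=2 (2,2):2^2=0 (0,3):0^3=3 (1,2):1^2=3 -> mex({0, 1, 2, 3}) = 4
G(6) = mex({0, 1, 2, 4}) = 3
G(7) = mex({0, 1, 3, 4, 5}) = 2
G(8) = mex({0, 2, 3, 5, 6}) = 1
G(9) = mex({0, 1, 2, 3, 6, 7}) = 4
G(10) = mex({0, 1, 3, 4, 5, 7}) = 2
G(11) = mex({0, 1, 2, 3, 4, 5}) = 6
G(12) = mex({0, 1, 2, 3, 5, 6, 7}) = 4
G(13) = mex({0, 2, 3, 4, 6, 7}) = 1
G(14) = mex({0, 1, 4, 5, 6, 7}) = 2
G(15) = mex({0, 1, 2, 3, 4, 5, 6}) = 7
G(16) = mex({0, 2, 3, 5, 6, 7}) = 1
G(17) = mex({0, 1, 2, 3, 5, 6, 7}) = 4
G(18) = mex({0, 1, 2, 4, 5, 6}) = 3
G(19) = mex({0, 1, 3, 4, 5, 7}) = 2
G(20) = mex({0, 2, 3, 4, 5, 6, 7}) = 1
G(21) = mex({0, 1, 2, 3, 5, 6, 7}) = 4
G(22) = mex({0, 1, 2, 3, 4, 5, 7}) = 6
G(23) = mex({0, 1, 2, 3, 4, 5, 6}) = 7
G(24) = mex({0, 1, 2, 3, 5, 6, 7}) = 4
G(25) = mex({0, 2, 3, 4, 6, 7}) = 1
G(26) = mex({0, 1, 3, 4, 5, 6, 7}) = 2
G(27) = mex({0, 1, 2, 3, 4, 5, 6, 7}) = 8
G(28) = mex({0, 1, 2, 3, 4, 6, 7, 8}) = 5
Therefore G(28) = 5.

5


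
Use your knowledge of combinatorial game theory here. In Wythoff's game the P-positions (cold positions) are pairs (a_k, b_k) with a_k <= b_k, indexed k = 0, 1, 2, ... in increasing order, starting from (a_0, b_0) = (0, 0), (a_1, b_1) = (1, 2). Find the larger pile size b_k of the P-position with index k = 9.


By Wythoff's theorem, a_k = floor(k * phi) and b_k = floor(k * phi^2) = a_k + k, where phi = (1 + sqrt(5))/2 is the golden ratio.
phi = (1 + sqrt(5))/2 = 1.618034
phi^2 = phi + 1 = 2.618034
k = 9
k * phi^2 = 9 * 2.618034 = 23.562306
b_9 = floor(k * phi^2) = 23 (check: a_9 + k = 14 + 9 = 23)

23


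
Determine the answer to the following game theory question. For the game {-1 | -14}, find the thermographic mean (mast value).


Game = {-1 | -14}, a switch {a | b} with numbers a > b.
Its thermograph has left wall a - t and right wall b + t, which meet at t = (a - b)/2, where both equal (a + b)/2. So the mast (mean value) is at (a + b)/2.
Mean = (-1 + (-14))/2 = -15/2 = -15/2

-15/2


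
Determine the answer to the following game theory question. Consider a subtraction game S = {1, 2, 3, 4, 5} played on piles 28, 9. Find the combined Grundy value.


Subtraction set: {1, 2, 3, 4, 5}
For this subtraction set, G(n) = n mod 6 (period = max + 1 = 6).
Pile 1 (size 28): G(28) = 28 mod 6 = 4
Pile 2 (size 9): G(9) = 9 mod 6 = 3
Total Grundy value = XOR of all: 4 XOR 3 = 7

7


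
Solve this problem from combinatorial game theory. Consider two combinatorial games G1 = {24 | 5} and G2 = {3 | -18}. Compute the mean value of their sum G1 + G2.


G1 = {24 | 5}, G2 = {3 | -18}
Each is a switch {a | b} with numbers a > b; its mean value is (a + b)/2, and mean value is additive over game sums: m(G1 + G2) = m(G1) + m(G2).
Mean of G1 = (24 + (5))/2 = 29/2 = 29/2
Mean of G2 = (3 + (-18))/2 = -15/2 = -15/2
Mean of G1 + G2 = 29/2 + -15/2 = 7

7


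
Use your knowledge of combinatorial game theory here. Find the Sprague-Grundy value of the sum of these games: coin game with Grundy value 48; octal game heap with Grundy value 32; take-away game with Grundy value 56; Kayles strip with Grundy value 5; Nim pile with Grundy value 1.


By the Sprague-Grundy theorem, the Grundy value of a sum of games is the XOR of individual Grundy values.
coin game: Grundy value = 48. Running XOR: 0 XOR 48 = 48
octal game heap: Grundy value = 32. Running XOR: 48 XOR 32 = 16
take-away game: Grundy value = 56. Running XOR: 16 XOR 56 = 40
Kayles strip: Grundy value = 5. Running XOR: 40 XOR 5 = 45
Nim pile: Grundy value = 1. Running XOR: 45 XOR 1 = 44
The combined Grundy value is 44.

44


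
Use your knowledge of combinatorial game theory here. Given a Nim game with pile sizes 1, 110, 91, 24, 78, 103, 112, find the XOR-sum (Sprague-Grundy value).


We need the XOR (exclusive or) of all pile sizes.
After XOR-ing pile 1 (size 1): 0 XOR 1 = 1
After XOR-ing pile 2 (size 110): 1 XOR 110 = 111
After XOR-ing pile 3 (size 91): 111 XOR 91 = 52
After XOR-ing pile 4 (size 24): 52 XOR 24 = 44
After XOR-ing pile 5 (size 78): 44 XOR 78 = 98
After XOR-ing pile 6 (size 103): 98 XOR 103 = 5
After XOR-ing pile 7 (size 112): 5 XOR 112 = 117
The Nim-value of this position is 117.

117


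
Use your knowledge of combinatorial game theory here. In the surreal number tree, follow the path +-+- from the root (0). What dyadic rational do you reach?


Sign expansion: +-+-
Rule: track bounds (lo, hi), initially (-inf, +inf). On '+', the current value becomes lo and we move to the simplest number in (value, hi): value + 1 if hi = +inf, otherwise the midpoint (value + hi)/2. On '-', the current value becomes hi and we move to value - 1 if lo = -inf, otherwise the midpoint (lo + value)/2.
Start at 0.
Step 1: sign = +, move right. Bounds: (0, +inf). Value = 1
Step 2: sign = -, move left. Bounds: (0, 1). Value = 1/2
Step 3: sign = +, move right. Bounds: (1/2, 1). Value = 3/4
Step 4: sign = -, move left. Bounds: (1/2, 3/4). Value = 5/8
The surreal number with sign expansion +-+- is 5/8.

5/8


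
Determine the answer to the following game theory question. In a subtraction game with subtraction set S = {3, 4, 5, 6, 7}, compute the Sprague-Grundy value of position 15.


The subtraction set is S = {3, 4, 5, 6, 7}.
G(k) = mex{ G(k - s) : s in S, s <= k }. We compute iteratively: G(0) = 0.
G(1) = mex({}) = 0
G(2) = mex({}) = 0
G(3) = mex({0}) = 1
G(4) = mex({0}) = 1
G(5) = mex({0}) = 1
G(6) = mex({0, 1}) = 2
G(7) = mex({0, 1}) = 2
G(8) = mex({0, 1}) = 2
G(9) = mex({0, 1, 2}) = 3
G(10) = mex({1, 2}) = 0
G(11) = mex({1, 2}) = 0
G(12) = mex({1, 2, 3}) = 0
G(13) = mex({0, 2, 3}) = 1
G(14) = mex({0, 2, 3}) = 1
G(15) = mex({0, 2, 3}) = 1
Therefore G(15) = 1.

1


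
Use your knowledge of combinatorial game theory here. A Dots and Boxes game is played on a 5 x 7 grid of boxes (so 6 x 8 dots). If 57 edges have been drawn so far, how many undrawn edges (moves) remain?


Grid: 5 x 7 boxes, i.e. 6 rows and 8 columns of dots.
Horizontal edges: (rows + 1) * cols = 6 * 7 = 42
Vertical edges: rows * (cols + 1) = 5 * 8 = 40
Total edges: 42 + 40 = 82
Edges drawn: 57
Remaining: 82 - 57 = 25

25


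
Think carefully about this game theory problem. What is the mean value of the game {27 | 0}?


Game = {27 | 0}, a switch {a | b} with numbers a > b.
Its thermograph has left wall a - t and right wall b + t, which meet at t = (a - b)/2, where both equal (a + b)/2. So the mast (mean value) is at (a + b)/2.
Mean = (27 + (0))/2 = 27/2 = 27/2

27/2


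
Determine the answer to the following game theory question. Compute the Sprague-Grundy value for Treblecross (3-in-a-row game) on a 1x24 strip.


Treblecross: place X on empty cells; 3-in-a-row wins.
Playing within two cells of an existing X lets the opponent win at once, so sensible play treats the cells i-2..i+2 around each X as dead. The player left with no safe cell loses, so this is a normal-play take-away game on strips of safe cells.
Placing X at cell i (0-indexed) of a strip of k safe cells leaves independent strips of sizes max(0, i-2) and max(0, k-i-3). Hence G(k) = mex{ G(max(0,i-2)) XOR G(max(0,k-i-3)) : 0 <= i < k }, with G(0) = 0.
G(1): splits (0,0):0^0=0 -> mex({0}) = 1
G(2): splits (0,0):0^0=0 -> mex({0}) = 1
G(3): splits (0,0):0^0=0 -> mex({0}) = 1
G(4): splits (0,1):0^1=1 (0,0):0^0=0 -> mex({0, 1}) = 2
G(5): splits (0,2):0^1=1 (0,1):0^1=1 (0,0):0^0=0 -> mex({0, 1}) = 2
G(6) = mex({1}) = 0
G(7) = mex({0, 1, 2}) = 3
G(8) = mex({0, 1, 2}) = 3
G(9) = mex({0, 2}) = 1
G(10) = mex({0, 2, 3}) = 1
G(11) = mex({0, 3}) = 1
G(12) = mex({1, 3}) = 0
G(13) = mex({0, 1, 2, 3}) = 4
G(14) = mex({0, 1, 2}) = 3
G(15) = mex({0, 1, 2}) = 3
G(16) = mex({0, 1, 2, 4}) = 3
G(17) = mex({0, 1, 3, 4}) = 2
G(18) = mex({0, 1, 3, 4}) = 2
G(19) = mex({0, 1, 3, 5}) = 2
G(20) = mex({0, 1, 2, 3, 5}) = 4
G(21) = mex({0, 1, 2, 3, 5}) = 4
G(22) = mex({1, 2, 6}) = 0
G(23) = mex({0, 1, 2, 3, 4, 6}) = 5
G(24) = mex({0, 1, 2, 3, 4}) = 5
Therefore G(24) = 5.

5
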